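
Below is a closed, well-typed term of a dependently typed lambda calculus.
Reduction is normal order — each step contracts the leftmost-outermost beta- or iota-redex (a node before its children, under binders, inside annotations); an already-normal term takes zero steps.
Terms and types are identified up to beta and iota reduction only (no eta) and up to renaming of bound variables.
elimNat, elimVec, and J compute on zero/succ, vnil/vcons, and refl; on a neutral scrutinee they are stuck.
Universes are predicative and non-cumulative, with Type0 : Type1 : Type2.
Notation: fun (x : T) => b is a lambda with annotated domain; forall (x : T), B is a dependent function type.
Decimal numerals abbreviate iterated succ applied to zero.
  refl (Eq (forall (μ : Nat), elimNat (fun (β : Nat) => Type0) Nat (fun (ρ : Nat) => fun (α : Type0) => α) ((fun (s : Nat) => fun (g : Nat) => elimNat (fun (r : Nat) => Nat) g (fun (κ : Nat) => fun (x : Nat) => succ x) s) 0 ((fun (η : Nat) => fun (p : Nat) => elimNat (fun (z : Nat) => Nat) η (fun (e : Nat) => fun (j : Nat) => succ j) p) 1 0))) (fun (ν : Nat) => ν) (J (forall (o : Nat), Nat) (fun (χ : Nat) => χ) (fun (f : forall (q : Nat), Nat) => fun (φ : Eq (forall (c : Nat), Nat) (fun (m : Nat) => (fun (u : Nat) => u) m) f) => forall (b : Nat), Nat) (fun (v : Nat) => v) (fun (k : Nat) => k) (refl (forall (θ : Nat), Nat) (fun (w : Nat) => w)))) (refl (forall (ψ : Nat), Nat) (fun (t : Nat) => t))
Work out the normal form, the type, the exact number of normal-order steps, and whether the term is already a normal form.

normal form:
  refl (Eq (forall (μ : Nat), Nat) (fun (β : Nat) => β) (fun (ρ : Nat) => ρ)) (refl (forall (α : Nat), Nat) (fun (s : Nat) => s))
type:
  Eq (Eq (forall (μ : Nat), Nat) (fun (β : Nat) => β) (fun (ρ : Nat) => ρ)) (refl (forall (α : Nat), Nat) (fun (s : Nat) => s)) (refl (forall (g : Nat), Nat) (fun (r : Nat) => r))
reduction steps (normal order): 11
started in normal form: no
first redex: a beta-redex


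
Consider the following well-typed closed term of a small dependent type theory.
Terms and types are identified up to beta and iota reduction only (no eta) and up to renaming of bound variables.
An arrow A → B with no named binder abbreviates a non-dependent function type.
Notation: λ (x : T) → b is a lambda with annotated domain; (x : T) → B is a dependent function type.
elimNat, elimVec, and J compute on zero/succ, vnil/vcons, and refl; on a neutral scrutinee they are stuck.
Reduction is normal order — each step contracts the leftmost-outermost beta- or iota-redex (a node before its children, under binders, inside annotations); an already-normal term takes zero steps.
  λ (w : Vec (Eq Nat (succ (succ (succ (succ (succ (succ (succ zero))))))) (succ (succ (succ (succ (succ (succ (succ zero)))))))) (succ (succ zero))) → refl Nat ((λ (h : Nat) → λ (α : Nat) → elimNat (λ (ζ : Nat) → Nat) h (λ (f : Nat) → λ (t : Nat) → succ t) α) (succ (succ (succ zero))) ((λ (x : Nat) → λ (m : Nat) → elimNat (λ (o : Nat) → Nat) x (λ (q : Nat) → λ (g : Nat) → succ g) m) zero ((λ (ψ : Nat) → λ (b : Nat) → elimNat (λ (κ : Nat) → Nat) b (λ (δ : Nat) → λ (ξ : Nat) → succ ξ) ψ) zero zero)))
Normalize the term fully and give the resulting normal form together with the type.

reduced normal form:
  λ (w : Vec (Eq Nat (succ (succ (succ (succ (succ (succ (succ zero))))))) (succ (succ (succ (succ (succ (succ (succ zero)))))))) (succ (succ zero))) → refl Nat (succ (succ (succ zero)))
type:
  Vec (Eq Nat (succ (succ (succ (succ (succ (succ (succ zero))))))) (succ (succ (succ (succ (succ (succ (succ zero)))))))) (succ (succ zero)) → Eq Nat (succ (succ (succ zero))) (succ (succ (succ zero)))
observation: contracting a beta-redex first, the term normalizes in 9 steps.


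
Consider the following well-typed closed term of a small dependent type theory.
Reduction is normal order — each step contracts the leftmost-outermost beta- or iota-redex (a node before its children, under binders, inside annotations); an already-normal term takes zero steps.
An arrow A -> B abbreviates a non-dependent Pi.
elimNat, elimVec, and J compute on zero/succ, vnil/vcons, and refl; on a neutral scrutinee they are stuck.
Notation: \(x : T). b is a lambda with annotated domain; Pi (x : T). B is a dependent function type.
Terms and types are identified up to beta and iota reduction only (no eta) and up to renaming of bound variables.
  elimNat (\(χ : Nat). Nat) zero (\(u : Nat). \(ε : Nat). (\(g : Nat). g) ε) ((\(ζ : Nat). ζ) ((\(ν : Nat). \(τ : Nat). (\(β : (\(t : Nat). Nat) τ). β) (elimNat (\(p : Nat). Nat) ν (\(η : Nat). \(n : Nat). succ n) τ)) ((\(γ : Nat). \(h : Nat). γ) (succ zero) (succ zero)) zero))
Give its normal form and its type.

reduced normal form:
  zero
type:
  Nat


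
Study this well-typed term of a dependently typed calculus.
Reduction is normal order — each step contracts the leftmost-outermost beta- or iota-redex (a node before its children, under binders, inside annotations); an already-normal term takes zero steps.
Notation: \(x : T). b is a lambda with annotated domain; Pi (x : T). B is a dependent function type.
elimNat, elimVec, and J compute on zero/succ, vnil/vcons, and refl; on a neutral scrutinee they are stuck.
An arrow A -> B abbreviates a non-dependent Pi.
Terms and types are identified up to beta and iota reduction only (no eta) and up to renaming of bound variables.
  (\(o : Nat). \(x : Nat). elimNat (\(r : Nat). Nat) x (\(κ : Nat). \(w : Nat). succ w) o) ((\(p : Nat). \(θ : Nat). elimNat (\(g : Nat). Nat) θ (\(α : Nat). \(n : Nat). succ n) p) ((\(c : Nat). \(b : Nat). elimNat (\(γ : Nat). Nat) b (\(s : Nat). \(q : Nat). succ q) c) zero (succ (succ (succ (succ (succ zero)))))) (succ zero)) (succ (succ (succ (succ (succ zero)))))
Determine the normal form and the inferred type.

reduced normal form:
  succ (succ (succ (succ (succ (succ (succ (succ (succ (succ (succ zero))))))))))
inferred type:
  Nat
observation: the leftmost-outermost redex is a beta-redex, and normalization takes 42 steps.


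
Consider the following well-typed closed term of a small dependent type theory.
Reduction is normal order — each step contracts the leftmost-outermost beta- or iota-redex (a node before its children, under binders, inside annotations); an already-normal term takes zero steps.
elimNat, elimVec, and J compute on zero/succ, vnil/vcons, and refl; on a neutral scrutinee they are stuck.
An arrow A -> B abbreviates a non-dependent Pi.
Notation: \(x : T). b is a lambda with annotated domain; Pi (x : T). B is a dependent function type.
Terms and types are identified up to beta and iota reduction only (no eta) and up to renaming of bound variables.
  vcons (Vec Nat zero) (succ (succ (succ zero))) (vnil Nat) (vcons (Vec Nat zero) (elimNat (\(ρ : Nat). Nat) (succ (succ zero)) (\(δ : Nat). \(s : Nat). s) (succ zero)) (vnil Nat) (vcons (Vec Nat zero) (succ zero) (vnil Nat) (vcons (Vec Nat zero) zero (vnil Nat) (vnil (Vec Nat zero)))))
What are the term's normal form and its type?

normal form:
  vcons (Vec Nat zero) (succ (succ (succ zero))) (vnil Nat) (vcons (Vec Nat zero) (succ (succ zero)) (vnil Nat) (vcons (Vec Nat zero) (succ zero) (vnil Nat) (vcons (Vec Nat zero) zero (vnil Nat) (vnil (Vec Nat zero)))))
inferred type:
  Vec (Vec Nat zero) (succ (succ (succ (succ zero))))


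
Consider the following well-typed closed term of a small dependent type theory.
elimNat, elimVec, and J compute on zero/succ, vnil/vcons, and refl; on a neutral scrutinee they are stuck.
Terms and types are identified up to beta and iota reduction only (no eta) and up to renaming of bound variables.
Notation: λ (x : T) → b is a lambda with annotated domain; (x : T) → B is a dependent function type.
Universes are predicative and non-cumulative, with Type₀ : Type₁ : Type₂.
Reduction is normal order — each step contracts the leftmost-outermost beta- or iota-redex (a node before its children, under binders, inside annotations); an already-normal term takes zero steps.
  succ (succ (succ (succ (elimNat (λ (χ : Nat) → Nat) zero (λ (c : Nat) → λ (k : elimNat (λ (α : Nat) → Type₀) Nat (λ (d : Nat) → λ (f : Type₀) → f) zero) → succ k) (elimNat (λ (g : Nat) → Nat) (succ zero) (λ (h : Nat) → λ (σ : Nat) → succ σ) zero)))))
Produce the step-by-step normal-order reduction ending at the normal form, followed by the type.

normal-order reduction sequence:
  succ (succ (succ (succ (elimNat (λ (χ : Nat) → Nat) zero (λ (c : Nat) → λ (k : elimNat (λ (α : Nat) → Type₀) Nat (λ (d : Nat) → λ (f : Type₀) → f) zero) → succ k) (elimNat (λ (g : Nat) → Nat) (succ zero) (λ (h : Nat) → λ (σ : Nat) → succ σ) zero)))))
  ~> succ (succ (succ (succ (elimNat (λ (χ : Nat) → Nat) zero (λ (c : Nat) → λ (k : Nat) → succ k) (elimNat (λ (α : Nat) → Nat) (succ zero) (λ (d : Nat) → λ (f : Nat) → succ f) zero)))))
  ~> succ (succ (succ (succ (elimNat (λ (χ : Nat) → Nat) zero (λ (c : Nat) → λ (k : Nat) → succ k) (succ zero)))))
  ~> succ (succ (succ (succ ((λ (χ : Nat) → λ (c : Nat) → succ c) zero (elimNat (λ (k : Nat) → Nat) zero (λ (α : Nat) → λ (d : Nat) → succ d) zero)))))
  ~> succ (succ (succ (succ ((λ (χ : Nat) → succ χ) (elimNat (λ (c : Nat) → Nat) zero (λ (k : Nat) → λ (α : Nat) → succ α) zero)))))
  ~> succ (succ (succ (succ (succ (elimNat (λ (χ : Nat) → Nat) zero (λ (c : Nat) → λ (k : Nat) → succ k) zero)))))
  ~> succ (succ (succ (succ (succ zero))))
inferred type:
  Nat


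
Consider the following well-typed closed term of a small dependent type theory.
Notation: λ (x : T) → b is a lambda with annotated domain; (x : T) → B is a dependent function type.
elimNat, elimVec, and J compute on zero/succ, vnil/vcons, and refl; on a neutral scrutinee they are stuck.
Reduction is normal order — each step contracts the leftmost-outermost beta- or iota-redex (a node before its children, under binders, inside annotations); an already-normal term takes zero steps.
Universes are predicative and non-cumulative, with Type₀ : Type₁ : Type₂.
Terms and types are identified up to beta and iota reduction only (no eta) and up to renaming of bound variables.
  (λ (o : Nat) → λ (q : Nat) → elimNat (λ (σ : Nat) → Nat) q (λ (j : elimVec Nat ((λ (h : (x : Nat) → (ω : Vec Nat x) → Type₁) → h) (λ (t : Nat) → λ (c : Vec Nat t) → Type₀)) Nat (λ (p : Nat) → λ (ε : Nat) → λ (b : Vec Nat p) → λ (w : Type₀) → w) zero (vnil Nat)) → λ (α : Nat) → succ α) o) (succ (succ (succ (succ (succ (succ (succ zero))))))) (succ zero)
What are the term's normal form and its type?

reduced normal form:
  succ (succ (succ (succ (succ (succ (succ (succ zero)))))))
inferred type:
  Nat
observation: contracting a beta-redex first, the term normalizes in 24 steps.


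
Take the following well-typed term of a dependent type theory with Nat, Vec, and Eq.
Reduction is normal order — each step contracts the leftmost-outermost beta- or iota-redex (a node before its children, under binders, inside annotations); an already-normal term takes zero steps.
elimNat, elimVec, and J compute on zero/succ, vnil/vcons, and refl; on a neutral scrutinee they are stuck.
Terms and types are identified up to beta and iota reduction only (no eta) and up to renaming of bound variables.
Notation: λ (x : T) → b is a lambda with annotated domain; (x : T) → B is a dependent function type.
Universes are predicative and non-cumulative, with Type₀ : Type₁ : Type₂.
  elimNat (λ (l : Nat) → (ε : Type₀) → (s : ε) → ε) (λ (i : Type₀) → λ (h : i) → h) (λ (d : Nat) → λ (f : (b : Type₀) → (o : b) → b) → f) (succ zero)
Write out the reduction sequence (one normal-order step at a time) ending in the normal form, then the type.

normal-order reduction sequence:
  elimNat (λ (l : Nat) → (ε : Type₀) → (s : ε) → ε) (λ (i : Type₀) → λ (h : i) → h) (λ (d : Nat) → λ (f : (b : Type₀) → (o : b) → b) → f) (succ zero)
  ~> (λ (l : Nat) → λ (ε : (s : Type₀) → (i : s) → s) → ε) zero (elimNat (λ (h : Nat) → (d : Type₀) → (f : d) → d) (λ (b : Type₀) → λ (o : b) → o) (λ (r : Nat) → λ (θ : (ξ : Type₀) → (τ : ξ) → ξ) → θ) zero)
  ~> (λ (l : (ε : Type₀) → (s : ε) → ε) → l) (elimNat (λ (i : Nat) → (h : Type₀) → (d : h) → h) (λ (f : Type₀) → λ (b : f) → b) (λ (o : Nat) → λ (r : (θ : Type₀) → (ξ : θ) → θ) → r) zero)
  ~> elimNat (λ (l : Nat) → (ε : Type₀) → (s : ε) → ε) (λ (i : Type₀) → λ (h : i) → h) (λ (d : Nat) → λ (f : (b : Type₀) → (o : b) → b) → f) zero
  ~> λ (l : Type₀) → λ (ε : l) → ε
type:
  (l : Type₀) → (ε : l) → l


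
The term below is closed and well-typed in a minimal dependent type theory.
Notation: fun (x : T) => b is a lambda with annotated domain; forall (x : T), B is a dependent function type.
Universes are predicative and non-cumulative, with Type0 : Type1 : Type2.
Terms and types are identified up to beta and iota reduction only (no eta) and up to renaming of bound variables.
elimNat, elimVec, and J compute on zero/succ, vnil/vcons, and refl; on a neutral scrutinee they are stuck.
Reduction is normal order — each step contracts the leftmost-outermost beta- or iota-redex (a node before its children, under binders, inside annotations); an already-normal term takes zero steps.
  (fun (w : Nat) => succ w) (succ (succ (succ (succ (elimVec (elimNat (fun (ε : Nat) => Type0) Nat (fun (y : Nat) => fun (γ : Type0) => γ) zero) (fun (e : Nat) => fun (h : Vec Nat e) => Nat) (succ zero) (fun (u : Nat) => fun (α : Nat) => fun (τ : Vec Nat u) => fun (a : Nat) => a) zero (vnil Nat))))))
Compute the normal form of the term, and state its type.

normal form:
  succ (succ (succ (succ (succ (succ zero)))))
type:
  Nat
observation: 2 normal-order steps normalize the term, beginning with a beta-redex.


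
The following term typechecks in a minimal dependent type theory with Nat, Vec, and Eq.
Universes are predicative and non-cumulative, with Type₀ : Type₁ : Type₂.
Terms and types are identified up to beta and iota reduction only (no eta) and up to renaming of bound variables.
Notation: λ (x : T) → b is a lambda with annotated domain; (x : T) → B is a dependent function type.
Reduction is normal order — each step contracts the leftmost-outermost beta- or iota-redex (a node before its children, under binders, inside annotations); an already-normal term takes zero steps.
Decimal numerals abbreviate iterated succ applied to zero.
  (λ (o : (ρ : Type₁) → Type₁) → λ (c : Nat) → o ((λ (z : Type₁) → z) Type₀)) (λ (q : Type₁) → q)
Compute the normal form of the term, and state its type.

reduced normal form:
  λ (o : Nat) → Type₀
inferred type:
  (o : Nat) → Type₁
observation: contracting a beta-redex first, the term normalizes in 3 steps.


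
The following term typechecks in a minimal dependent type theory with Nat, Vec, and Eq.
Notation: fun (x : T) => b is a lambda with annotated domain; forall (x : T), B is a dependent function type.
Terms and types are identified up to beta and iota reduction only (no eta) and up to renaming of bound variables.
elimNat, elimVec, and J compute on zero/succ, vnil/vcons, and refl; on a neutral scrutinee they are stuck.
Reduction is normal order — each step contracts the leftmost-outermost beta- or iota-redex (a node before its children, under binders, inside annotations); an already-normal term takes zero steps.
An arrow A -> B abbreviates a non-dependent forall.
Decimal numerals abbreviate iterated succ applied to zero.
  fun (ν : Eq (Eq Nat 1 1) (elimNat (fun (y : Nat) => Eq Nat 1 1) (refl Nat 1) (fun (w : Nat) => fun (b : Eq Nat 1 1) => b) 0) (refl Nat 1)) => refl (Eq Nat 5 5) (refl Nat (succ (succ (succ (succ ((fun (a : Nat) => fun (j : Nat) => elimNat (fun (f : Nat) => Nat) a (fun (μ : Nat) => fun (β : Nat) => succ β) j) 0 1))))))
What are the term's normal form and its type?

normal form:
  fun (ν : Eq (Eq Nat 1 1) (refl Nat 1) (refl Nat 1)) => refl (Eq Nat 5 5) (refl Nat 5)
the term's type:
  Eq (Eq Nat 1 1) (refl Nat 1) (refl Nat 1) -> Eq (Eq Nat 5 5) (refl Nat 5) (refl Nat 5)


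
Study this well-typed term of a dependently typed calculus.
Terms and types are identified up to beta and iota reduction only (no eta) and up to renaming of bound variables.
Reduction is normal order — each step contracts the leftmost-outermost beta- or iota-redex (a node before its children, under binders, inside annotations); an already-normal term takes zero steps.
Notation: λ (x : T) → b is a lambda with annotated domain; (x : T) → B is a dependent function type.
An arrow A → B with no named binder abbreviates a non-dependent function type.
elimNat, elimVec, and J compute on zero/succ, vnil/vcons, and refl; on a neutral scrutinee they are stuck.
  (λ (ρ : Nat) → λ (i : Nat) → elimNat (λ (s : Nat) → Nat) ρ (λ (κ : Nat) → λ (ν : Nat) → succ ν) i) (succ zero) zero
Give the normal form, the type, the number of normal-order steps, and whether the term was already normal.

normal form:
  succ zero
inferred type:
  Nat
normal-order step count: 3
already normal: no
first redex: a beta-redex


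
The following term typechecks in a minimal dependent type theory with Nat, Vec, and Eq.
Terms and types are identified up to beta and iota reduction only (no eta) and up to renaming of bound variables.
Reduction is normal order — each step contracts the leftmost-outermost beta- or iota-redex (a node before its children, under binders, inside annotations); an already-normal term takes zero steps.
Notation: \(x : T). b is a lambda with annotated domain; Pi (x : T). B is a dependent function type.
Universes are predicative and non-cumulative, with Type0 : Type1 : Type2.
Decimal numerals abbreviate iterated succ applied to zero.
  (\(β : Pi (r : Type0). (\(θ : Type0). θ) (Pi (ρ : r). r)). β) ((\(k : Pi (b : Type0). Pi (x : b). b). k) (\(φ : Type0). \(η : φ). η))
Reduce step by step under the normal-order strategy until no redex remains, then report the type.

normal-order reduction sequence:
  (\(β : Pi (r : Type0). (\(θ : Type0). θ) (Pi (ρ : r). r)). β) ((\(k : Pi (b : Type0). Pi (x : b). b). k) (\(φ : Type0). \(η : φ). η))
  ~> (\(β : Pi (r : Type0). Pi (θ : r). r). β) (\(ρ : Type0). \(k : ρ). k)
  ~> \(β : Type0). \(r : β). r
type:
  Pi (β : Type0). Pi (r : β). β


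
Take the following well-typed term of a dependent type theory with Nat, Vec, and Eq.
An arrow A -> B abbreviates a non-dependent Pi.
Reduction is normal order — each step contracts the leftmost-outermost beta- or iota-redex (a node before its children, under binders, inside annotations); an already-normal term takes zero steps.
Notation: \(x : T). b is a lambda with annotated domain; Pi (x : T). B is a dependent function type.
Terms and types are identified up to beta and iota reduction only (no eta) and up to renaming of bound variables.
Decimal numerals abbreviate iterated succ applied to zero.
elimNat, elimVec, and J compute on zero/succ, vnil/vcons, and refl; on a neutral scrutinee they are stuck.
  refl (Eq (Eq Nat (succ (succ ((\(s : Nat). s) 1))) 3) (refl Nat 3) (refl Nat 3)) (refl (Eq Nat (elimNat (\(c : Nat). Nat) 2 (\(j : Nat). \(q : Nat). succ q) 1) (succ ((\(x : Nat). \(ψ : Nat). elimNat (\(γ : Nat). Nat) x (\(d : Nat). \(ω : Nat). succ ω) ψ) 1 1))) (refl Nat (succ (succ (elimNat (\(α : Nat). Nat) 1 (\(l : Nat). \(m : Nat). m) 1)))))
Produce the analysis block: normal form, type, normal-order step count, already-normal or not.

reduced normal form:
  refl (Eq (Eq Nat 3 3) (refl Nat 3) (refl Nat 3)) (refl (Eq Nat 3 3) (refl Nat 3))
the term's type:
  Eq (Eq (Eq Nat 3 3) (refl Nat 3) (refl Nat 3)) (refl (Eq Nat 3 3) (refl Nat 3)) (refl (Eq Nat 3 3) (refl Nat 3))
reduction steps (normal order): 15
already normal: no
first redex: a beta-redex


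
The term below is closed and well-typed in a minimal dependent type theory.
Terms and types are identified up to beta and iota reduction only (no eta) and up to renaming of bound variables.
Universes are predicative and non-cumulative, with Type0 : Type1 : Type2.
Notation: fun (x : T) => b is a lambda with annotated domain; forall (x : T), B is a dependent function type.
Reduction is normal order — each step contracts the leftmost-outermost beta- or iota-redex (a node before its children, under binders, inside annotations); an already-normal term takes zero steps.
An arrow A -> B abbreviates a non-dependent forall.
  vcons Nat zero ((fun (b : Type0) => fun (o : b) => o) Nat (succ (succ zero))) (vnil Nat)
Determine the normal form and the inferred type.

reduced normal form:
  vcons Nat zero (succ (succ zero)) (vnil Nat)
the term's type:
  Vec Nat (succ zero)


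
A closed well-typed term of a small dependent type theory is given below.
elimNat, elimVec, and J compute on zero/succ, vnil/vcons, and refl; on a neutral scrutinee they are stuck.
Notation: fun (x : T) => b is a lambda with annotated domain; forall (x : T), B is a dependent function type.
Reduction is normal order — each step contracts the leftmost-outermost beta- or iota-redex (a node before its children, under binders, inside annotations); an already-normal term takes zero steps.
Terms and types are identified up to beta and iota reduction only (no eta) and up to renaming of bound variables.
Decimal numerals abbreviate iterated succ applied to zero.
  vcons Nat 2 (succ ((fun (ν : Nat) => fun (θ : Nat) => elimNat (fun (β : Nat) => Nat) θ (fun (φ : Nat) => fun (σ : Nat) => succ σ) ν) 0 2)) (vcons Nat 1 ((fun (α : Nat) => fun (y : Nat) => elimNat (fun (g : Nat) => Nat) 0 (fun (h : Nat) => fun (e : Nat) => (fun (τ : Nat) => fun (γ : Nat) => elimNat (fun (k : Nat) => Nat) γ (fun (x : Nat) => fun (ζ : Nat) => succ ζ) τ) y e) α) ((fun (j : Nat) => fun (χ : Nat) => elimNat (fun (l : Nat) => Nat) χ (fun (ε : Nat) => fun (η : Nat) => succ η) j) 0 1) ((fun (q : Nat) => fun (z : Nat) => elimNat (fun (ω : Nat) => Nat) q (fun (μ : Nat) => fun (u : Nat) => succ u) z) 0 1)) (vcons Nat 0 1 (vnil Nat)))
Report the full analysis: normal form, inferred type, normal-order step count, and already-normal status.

normal form:
  vcons Nat 2 3 (vcons Nat 1 1 (vcons Nat 0 1 (vnil Nat)))
type:
  Vec Nat 3
steps to reach normal form (normal order): 24
already normal: no
first redex: a beta-redex


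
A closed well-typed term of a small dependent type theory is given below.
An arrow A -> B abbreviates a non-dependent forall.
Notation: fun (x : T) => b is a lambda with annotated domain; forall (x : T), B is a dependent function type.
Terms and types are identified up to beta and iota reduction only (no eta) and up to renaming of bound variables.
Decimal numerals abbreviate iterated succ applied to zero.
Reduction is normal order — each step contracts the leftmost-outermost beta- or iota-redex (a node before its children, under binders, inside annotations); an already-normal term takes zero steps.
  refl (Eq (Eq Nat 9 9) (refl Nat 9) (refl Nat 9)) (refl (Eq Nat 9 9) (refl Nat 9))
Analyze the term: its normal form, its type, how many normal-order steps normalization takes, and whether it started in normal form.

resulting normal form:
  refl (Eq (Eq Nat 9 9) (refl Nat 9) (refl Nat 9)) (refl (Eq Nat 9 9) (refl Nat 9))
the term's type:
  Eq (Eq (Eq Nat 9 9) (refl Nat 9) (refl Nat 9)) (refl (Eq Nat 9 9) (refl Nat 9)) (refl (Eq Nat 9 9) (refl Nat 9))
normal-order step count: 0
already normal: yes


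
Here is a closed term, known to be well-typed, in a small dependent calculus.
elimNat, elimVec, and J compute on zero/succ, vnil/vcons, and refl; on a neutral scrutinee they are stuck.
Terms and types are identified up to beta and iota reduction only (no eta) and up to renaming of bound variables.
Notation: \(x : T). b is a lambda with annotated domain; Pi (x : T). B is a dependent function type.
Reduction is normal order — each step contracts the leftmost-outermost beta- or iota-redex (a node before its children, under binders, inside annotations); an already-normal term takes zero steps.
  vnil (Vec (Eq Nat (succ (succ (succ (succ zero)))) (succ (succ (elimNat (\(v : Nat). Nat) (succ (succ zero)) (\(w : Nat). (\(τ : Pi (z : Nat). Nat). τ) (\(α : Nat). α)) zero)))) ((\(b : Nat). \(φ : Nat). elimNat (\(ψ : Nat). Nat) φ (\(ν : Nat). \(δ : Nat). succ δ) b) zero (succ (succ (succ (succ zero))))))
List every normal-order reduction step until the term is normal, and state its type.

reduction (normal order):
  vnil (Vec (Eq Nat (succ (succ (succ (succ zero)))) (succ (succ (elimNat (\(v : Nat). Nat) (succ (succ zero)) (\(w : Nat). (\(τ : Pi (z : Nat). Nat). τ) (\(α : Nat). α)) zero)))) ((\(b : Nat). \(φ : Nat). elimNat (\(ψ : Nat). Nat) φ (\(ν : Nat). \(δ : Nat). succ δ) b) zero (succ (succ (succ (succ zero))))))
  ~> vnil (Vec (Eq Nat (succ (succ (succ (succ zero)))) (succ (succ (succ (succ zero))))) ((\(v : Nat). \(w : Nat). elimNat (\(τ : Nat). Nat) w (\(z : Nat). \(α : Nat). succ α) v) zero (succ (succ (succ (succ zero))))))
  ~> vnil (Vec (Eq Nat (succ (succ (succ (succ zero)))) (succ (succ (succ (succ zero))))) ((\(v : Nat). elimNat (\(w : Nat). Nat) v (\(τ : Nat). \(z : Nat). succ z) zero) (succ (succ (succ (succ zero))))))
  ~> vnil (Vec (Eq Nat (succ (succ (succ (succ zero)))) (succ (succ (succ (succ zero))))) (elimNat (\(v : Nat). Nat) (succ (succ (succ (succ zero)))) (\(w : Nat). \(τ : Nat). succ τ) zero))
  ~> vnil (Vec (Eq Nat (succ (succ (succ (succ zero)))) (succ (succ (succ (succ zero))))) (succ (succ (succ (succ zero)))))
type:
  Vec (Vec (Eq Nat (succ (succ (succ (succ zero)))) (succ (succ (succ (succ zero))))) (succ (succ (succ (succ zero))))) zero


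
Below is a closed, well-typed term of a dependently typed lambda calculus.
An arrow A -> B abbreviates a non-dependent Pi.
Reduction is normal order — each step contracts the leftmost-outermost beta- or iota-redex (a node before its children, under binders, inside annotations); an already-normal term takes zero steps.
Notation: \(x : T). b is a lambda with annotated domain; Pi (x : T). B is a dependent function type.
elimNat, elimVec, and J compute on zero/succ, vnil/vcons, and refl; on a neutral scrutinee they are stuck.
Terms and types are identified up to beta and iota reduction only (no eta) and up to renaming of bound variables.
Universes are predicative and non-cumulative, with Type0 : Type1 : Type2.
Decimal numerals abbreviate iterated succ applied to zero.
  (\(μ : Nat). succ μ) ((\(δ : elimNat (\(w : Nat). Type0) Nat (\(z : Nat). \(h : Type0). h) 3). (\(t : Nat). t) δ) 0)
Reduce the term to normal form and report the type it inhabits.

reduced normal form:
  1
the term's type:
  Nat


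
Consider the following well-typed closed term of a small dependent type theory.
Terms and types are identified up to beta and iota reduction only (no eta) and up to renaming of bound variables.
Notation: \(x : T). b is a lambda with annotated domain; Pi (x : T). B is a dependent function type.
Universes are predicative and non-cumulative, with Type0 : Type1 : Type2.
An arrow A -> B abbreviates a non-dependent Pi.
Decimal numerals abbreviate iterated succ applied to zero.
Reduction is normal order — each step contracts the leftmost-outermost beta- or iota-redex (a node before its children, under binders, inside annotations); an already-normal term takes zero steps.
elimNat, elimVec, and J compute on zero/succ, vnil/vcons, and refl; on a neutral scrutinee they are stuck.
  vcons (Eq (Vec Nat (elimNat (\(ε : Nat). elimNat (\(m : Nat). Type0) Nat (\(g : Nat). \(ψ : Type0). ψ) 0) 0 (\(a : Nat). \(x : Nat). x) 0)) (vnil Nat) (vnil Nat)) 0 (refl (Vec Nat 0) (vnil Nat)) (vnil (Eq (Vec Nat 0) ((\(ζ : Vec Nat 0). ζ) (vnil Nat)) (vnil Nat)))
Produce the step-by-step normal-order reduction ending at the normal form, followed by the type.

normal-order reduction sequence:
  vcons (Eq (Vec Nat (elimNat (\(ε : Nat). elimNat (\(m : Nat). Type0) Nat (\(g : Nat). \(ψ : Type0). ψ) 0) 0 (\(a : Nat). \(x : Nat). x) 0)) (vnil Nat) (vnil Nat)) 0 (refl (Vec Nat 0) (vnil Nat)) (vnil (Eq (Vec Nat 0) ((\(ζ : Vec Nat 0). ζ) (vnil Nat)) (vnil Nat)))
  ~> vcons (Eq (Vec Nat 0) (vnil Nat) (vnil Nat)) 0 (refl (Vec Nat 0) (vnil Nat)) (vnil (Eq (Vec Nat 0) ((\(ε : Vec Nat 0). ε) (vnil Nat)) (vnil Nat)))
  ~> vcons (Eq (Vec Nat 0) (vnil Nat) (vnil Nat)) 0 (refl (Vec Nat 0) (vnil Nat)) (vnil (Eq (Vec Nat 0) (vnil Nat) (vnil Nat)))
the term's type:
  Vec (Eq (Vec Nat 0) (vnil Nat) (vnil Nat)) 1


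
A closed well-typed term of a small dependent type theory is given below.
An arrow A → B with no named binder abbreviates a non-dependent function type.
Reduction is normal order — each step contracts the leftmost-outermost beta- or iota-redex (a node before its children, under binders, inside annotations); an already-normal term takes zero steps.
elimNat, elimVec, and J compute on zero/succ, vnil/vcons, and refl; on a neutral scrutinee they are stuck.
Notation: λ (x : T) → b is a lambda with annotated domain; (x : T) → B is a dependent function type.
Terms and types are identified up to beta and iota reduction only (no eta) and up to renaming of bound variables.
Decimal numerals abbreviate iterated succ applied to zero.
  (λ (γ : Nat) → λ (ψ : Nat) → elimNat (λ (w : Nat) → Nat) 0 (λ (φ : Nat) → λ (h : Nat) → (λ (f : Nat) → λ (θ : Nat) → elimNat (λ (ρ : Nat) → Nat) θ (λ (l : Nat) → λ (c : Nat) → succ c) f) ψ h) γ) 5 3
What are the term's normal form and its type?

normal form:
  15
the term's type:
  Nat


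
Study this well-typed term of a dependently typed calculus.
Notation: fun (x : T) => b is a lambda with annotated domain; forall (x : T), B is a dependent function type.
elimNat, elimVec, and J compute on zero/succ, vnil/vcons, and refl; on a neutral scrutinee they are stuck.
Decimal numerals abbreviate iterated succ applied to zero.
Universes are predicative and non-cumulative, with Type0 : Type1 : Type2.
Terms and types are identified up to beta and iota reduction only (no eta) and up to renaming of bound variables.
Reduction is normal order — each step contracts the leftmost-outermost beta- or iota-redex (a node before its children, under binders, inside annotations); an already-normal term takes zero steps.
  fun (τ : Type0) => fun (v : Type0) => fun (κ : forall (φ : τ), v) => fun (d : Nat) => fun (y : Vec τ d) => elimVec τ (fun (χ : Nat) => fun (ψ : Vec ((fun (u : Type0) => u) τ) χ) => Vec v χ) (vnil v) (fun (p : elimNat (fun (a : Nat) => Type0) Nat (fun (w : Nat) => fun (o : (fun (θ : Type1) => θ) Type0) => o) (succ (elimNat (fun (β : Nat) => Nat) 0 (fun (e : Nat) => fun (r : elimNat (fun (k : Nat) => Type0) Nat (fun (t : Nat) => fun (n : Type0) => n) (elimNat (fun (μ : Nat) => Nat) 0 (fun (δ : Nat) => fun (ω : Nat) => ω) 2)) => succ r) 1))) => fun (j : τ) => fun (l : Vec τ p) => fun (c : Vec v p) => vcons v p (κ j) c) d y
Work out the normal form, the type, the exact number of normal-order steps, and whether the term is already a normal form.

normal form:
  fun (τ : Type0) => fun (v : Type0) => fun (κ : forall (φ : τ), v) => fun (d : Nat) => fun (y : Vec τ d) => elimVec τ (fun (χ : Nat) => fun (ψ : Vec τ χ) => Vec v χ) (vnil v) (fun (u : Nat) => fun (p : τ) => fun (a : Vec τ u) => fun (w : Vec v u) => vcons v u (κ p) w) d y
type:
  forall (τ : Type0), forall (v : Type0), forall (κ : forall (φ : τ), v), forall (d : Nat), forall (y : Vec τ d), Vec v d
steps to reach normal form (normal order): 13
already normal: no
first redex: a beta-redex


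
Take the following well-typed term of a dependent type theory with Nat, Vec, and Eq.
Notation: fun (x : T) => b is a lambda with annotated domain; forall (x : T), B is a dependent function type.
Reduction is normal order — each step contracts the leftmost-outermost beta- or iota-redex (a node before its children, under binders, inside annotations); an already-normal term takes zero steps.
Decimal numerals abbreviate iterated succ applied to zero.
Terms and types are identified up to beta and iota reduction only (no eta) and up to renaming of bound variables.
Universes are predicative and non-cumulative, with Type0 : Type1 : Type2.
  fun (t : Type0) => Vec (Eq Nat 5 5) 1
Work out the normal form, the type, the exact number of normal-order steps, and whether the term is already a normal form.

normal form:
  fun (t : Type0) => Vec (Eq Nat 5 5) 1
inferred type:
  forall (t : Type0), Type0
normal-order step count: 0
started in normal form: yes


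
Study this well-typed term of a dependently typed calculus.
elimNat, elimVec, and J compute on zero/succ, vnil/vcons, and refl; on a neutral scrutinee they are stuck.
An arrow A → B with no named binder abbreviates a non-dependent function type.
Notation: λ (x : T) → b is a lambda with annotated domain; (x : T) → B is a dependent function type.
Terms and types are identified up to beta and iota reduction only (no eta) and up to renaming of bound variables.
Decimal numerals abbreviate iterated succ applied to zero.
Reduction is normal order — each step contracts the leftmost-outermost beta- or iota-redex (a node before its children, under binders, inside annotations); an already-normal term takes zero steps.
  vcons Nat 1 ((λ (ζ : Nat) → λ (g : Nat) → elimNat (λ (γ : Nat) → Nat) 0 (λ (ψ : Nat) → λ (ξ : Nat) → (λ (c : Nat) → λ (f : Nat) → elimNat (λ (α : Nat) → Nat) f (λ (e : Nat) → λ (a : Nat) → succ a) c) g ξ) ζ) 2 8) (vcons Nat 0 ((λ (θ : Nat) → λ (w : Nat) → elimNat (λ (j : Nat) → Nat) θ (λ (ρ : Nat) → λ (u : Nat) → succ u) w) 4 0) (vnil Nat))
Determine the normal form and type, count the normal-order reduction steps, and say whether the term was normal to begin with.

reduced normal form:
  vcons Nat 1 16 (vcons Nat 0 4 (vnil Nat))
inferred type:
  Vec Nat 2
reduction steps (normal order): 66
already normal: no
first contracted redex: a beta-redex


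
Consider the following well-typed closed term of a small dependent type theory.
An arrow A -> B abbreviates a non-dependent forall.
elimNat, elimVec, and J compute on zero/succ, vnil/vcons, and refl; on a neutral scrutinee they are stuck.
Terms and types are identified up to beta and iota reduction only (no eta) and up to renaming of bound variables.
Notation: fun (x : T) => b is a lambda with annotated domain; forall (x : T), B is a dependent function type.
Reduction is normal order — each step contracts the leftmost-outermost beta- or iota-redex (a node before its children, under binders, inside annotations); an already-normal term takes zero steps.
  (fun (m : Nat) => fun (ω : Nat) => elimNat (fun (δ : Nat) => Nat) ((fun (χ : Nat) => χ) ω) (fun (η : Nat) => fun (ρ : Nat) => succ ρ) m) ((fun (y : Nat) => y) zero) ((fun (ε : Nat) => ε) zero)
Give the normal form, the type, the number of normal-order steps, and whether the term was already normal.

reduced normal form:
  zero
the term's type:
  Nat
reduction steps (normal order): 6
term was already normal: no
first redex: a beta-redex


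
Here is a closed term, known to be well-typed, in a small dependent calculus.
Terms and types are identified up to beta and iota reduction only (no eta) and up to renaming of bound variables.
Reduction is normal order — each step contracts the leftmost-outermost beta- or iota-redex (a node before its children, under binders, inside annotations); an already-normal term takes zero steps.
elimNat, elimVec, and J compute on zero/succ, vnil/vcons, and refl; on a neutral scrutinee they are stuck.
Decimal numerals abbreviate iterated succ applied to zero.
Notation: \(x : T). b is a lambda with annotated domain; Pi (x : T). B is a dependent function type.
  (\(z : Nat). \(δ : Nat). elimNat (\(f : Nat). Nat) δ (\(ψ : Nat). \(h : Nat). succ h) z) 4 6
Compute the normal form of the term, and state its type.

resulting normal form:
  10
inferred type:
  Nat


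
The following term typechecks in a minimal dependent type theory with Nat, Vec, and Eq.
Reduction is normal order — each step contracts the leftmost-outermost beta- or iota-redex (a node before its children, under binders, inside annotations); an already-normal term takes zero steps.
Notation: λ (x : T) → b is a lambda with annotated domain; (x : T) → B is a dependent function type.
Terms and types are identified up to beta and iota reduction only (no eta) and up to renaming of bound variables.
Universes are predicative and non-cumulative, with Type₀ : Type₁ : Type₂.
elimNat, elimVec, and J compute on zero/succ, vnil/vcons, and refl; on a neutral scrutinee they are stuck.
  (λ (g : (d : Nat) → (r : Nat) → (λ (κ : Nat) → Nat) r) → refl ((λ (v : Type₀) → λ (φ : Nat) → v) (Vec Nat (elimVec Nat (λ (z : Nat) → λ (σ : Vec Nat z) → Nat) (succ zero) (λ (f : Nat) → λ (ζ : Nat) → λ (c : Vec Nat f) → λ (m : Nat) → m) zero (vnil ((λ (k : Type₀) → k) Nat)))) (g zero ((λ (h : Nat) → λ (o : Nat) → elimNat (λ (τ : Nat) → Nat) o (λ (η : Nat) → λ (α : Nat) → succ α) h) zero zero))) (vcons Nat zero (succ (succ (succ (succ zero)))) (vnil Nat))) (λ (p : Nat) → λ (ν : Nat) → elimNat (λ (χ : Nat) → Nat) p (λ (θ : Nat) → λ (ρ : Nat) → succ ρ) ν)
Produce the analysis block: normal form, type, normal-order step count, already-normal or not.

reduced normal form:
  refl (Vec Nat (succ zero)) (vcons Nat zero (succ (succ (succ (succ zero)))) (vnil Nat))
type:
  Eq (Vec Nat (succ zero)) (vcons Nat zero (succ (succ (succ (succ zero)))) (vnil Nat)) (vcons Nat zero (succ (succ (succ (succ zero)))) (vnil Nat))
steps to reach normal form (normal order): 4
term was already normal: no
first redex: a beta-redex


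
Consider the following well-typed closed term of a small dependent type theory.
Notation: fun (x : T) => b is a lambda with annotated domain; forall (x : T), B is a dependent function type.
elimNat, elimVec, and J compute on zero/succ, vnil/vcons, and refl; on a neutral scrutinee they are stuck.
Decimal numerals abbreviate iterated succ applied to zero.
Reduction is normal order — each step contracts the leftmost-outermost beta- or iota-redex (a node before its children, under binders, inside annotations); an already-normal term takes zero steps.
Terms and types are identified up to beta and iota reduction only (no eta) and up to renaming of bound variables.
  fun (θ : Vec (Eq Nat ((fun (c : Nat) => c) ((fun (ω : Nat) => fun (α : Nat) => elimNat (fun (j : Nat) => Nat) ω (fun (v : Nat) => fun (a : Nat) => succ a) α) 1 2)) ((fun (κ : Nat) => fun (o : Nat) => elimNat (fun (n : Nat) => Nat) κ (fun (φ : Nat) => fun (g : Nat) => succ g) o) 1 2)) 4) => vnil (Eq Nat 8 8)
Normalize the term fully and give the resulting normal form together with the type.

reduced normal form:
  fun (θ : Vec (Eq Nat 3 3) 4) => vnil (Eq Nat 8 8)
the term's type:
  forall (θ : Vec (Eq Nat 3 3) 4), Vec (Eq Nat 8 8) 0


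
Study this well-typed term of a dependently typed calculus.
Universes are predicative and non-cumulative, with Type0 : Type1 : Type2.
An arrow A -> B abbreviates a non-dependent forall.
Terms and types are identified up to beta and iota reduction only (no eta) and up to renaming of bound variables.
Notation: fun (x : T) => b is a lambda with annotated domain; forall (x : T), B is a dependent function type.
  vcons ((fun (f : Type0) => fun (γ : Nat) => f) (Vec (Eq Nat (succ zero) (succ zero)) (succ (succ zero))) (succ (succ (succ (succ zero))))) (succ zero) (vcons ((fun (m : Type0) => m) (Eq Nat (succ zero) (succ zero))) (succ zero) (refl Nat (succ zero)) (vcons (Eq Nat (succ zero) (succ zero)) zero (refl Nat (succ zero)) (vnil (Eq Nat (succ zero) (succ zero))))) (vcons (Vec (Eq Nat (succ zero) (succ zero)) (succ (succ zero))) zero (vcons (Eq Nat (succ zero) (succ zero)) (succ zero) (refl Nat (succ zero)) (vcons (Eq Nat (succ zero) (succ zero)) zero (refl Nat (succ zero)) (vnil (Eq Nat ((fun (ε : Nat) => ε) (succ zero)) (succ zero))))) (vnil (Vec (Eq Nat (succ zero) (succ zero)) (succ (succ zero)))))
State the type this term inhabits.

type:
  Vec (Vec (Eq Nat (succ zero) (succ zero)) (succ (succ zero))) (succ (succ zero))
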